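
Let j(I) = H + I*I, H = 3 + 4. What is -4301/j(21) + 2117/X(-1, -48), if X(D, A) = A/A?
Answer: 944115/448 ≈ 2107.4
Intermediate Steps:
H = 7
X(D, A) = 1
j(I) = 7 + I² (j(I) = 7 + I*I = 7 + I²)
-4301/j(21) + 2117/X(-1, -48) = -4301/(7 + 21²) + 2117/1 = -4301/(7 + 441) + 2117*1 = -4301/448 + 2117 = 944115/448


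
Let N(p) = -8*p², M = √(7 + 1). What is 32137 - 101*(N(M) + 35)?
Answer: 35066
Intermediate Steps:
M = 2*√2 (M = √8 = 2*√2 ≈ 2.8284)
32137 - 101*(N(M) + 35) = 32137 - 101*(-8*(2*√2)² + 35) = 32137 - 101*(-8*8 + 35) = 32137 - 101*(-64 + 35) = 32137 - 101*(-29) = 32137 - 1*(-2929) = 32137 + 2929 = 35066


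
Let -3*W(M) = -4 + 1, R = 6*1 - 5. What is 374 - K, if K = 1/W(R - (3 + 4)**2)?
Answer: 373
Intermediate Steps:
R = 1 (R = 6 - 5 = 1)
W(M) = 1 (W(M) = -(-4 + 1)/3 = -1/3*(-3) = 1)
K = 1 (K = 1/1 = 1)
374 - K = 374 - 1*1 = 374 - 1 = 373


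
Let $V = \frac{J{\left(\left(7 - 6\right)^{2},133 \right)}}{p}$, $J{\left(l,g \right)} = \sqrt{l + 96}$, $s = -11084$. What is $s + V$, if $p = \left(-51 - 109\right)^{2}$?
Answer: $-11084 + \frac{\sqrt{97}}{25600} \approx -11084.0$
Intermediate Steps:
$p = 25600$ ($p = \left(-160\right)^{2} = 25600$)
$J{\left(l,g \right)} = \sqrt{96 + l}$
$V = \frac{\sqrt{97}}{25600}$ ($V = \frac{\sqrt{96 + \left(7 - 6\right)^{2}}}{25600} = \sqrt{96 + 1^{2}} \cdot \frac{1}{25600} = \sqrt{96 + 1} \cdot \frac{1}{25600} = \sqrt{97} \cdot \frac{1}{25600} = \frac{\sqrt{97}}{25600} \approx 0.00038472$)
$s + V = -11084 + \frac{\sqrt{97}}{25600}$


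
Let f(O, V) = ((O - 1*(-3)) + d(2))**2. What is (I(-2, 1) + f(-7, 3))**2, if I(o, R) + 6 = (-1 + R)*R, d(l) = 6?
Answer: 4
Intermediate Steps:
I(o, R) = -6 + R*(-1 + R) (I(o, R) = -6 + (-1 + R)*R = -6 + R*(-1 + R))
f(O, V) = (9 + O)**2 (f(O, V) = ((O - 1*(-3)) + 6)**2 = ((O + 3) + 6)**2 = ((3 + O) + 6)**2 = (9 + O)**2)
(I(-2, 1) + f(-7, 3))**2 = ((-6 + 1**2 - 1*1) + (9 - 7)**2)**2 = ((-6 + 1 - 1) + 2**2)**2 = (-6 + 4)**2 = (-2)**2 = 4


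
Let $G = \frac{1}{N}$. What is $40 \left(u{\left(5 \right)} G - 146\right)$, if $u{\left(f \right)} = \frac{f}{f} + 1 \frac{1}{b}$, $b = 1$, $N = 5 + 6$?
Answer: $- \frac{64160}{11} \approx -5832.7$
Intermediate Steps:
$N = 11$
$G = \frac{1}{11} \approx 0.090909$
$u{\left(f \right)} = 2$ ($u{\left(f \right)} = \frac{f}{f} + 1 \cdot 1^{-1} = 1 + 1 \cdot 1 = 1 + 1 = 2$)
$40 \left(u{\left(5 \right)} G - 146\right) = 40 \left(2 \cdot \frac{1}{11} - 146\right) = 40 \left(\frac{2}{11} - 146\right) = 40 \left(- \frac{1604}{11}\right) = - \frac{64160}{11}$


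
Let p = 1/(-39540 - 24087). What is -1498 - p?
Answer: -95313245/63627 ≈ -1498.0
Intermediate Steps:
p = -1/63627 (p = 1/(-63627) = -1/63627 ≈ -1.5717e-5)
-1498 - p = -1498 - 1*(-1/63627) = -1498 + 1/63627 = -95313245/63627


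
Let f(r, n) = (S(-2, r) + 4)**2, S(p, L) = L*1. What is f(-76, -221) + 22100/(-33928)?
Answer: 43965163/8482 ≈ 5183.4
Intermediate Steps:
S(p, L) = L
f(r, n) = (4 + r)**2 (f(r, n) = (r + 4)**2 = (4 + r)**2)
f(-76, -221) + 22100/(-33928) = (4 - 76)**2 + 22100/(-33928) = (-72)**2 + 22100*(-1/33928) = 5184 - 5525/8482 = 43965163/8482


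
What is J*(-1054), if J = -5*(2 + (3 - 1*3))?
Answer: 10540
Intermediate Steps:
J = -10 (J = -5*(2 + (3 - 3)) = -5*(2 + 0) = -5*2 = -10)
J*(-1054) = -10*(-1054) = 10540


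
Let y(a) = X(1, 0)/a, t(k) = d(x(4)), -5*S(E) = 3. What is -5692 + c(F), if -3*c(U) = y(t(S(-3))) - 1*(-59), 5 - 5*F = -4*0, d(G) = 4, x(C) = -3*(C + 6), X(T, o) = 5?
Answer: -68545/12 ≈ -5712.1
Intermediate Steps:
S(E) = -⅗ (S(E) = -⅕*3 = -⅗)
x(C) = -18 - 3*C (x(C) = -3*(6 + C) = -18 - 3*C)
t(k) = 4
y(a) = 5/a
F = 1 (F = 1 - (-4)*0/5 = 1 - ⅕*0 = 1 + 0 = 1)
c(U) = -241/12 (c(U) = -(5/4 - 1*(-59))/3 = -(5*(¼) + 59)/3 = -(5/4 + 59)/3 = -⅓*241/4 = -241/12)
-5692 + c(F) = -5692 - 241/12 = -68545/12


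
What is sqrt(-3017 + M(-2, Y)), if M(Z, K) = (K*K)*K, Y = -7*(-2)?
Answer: I*sqrt(273) ≈ 16.523*I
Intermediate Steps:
Y = 14
M(Z, K) = K**3 (M(Z, K) = K**2*K = K**3)
sqrt(-3017 + M(-2, Y)) = sqrt(-3017 + 14**3) = sqrt(-3017 + 2744) = sqrt(-273) = I*sqrt(273)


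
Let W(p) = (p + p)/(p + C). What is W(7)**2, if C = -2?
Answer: 196/25 ≈ 7.8400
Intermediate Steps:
W(p) = 2*p/(-2 + p) (W(p) = (p + p)/(p - 2) = (2*p)/(-2 + p) = 2*p/(-2 + p))
W(7)**2 = (2*7/(-2 + 7))**2 = (2*7/5)**2 = (2*7*(1/5))**2 = (14/5)**2 = 196/25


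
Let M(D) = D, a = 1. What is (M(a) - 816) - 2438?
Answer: -3253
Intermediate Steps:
(M(a) - 816) - 2438 = (1 - 816) - 2438 = -815 - 2438 = -3253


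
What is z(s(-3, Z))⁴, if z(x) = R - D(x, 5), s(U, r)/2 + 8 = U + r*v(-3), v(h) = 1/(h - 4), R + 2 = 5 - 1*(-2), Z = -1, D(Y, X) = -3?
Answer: 4096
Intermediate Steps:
R = 5 (R = -2 + (5 - 1*(-2)) = -2 + (5 + 2) = -2 + 7 = 5)
v(h) = 1/(-4 + h)
s(U, r) = -16 + 2*U - 2*r/7 (s(U, r) = -16 + 2*(U + r/(-4 - 3)) = -16 + 2*(U + r/(-7)) = -16 + 2*(U + r*(-⅐)) = -16 + 2*(U - r/7) = -16 + (2*U - 2*r/7) = -16 + 2*U - 2*r/7)
z(x) = 8 (z(x) = 5 - 1*(-3) = 5 + 3 = 8)
z(s(-3, Z))⁴ = 8⁴ = 4096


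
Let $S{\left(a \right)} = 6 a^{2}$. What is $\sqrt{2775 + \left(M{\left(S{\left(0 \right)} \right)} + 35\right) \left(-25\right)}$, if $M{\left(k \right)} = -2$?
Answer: $5 \sqrt{78} \approx 44.159$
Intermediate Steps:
$\sqrt{2775 + \left(M{\left(S{\left(0 \right)} \right)} + 35\right) \left(-25\right)} = \sqrt{2775 + \left(-2 + 35\right) \left(-25\right)} = \sqrt{2775 + 33 \left(-25\right)} = \sqrt{2775 - 825} = \sqrt{1950} = 5 \sqrt{78}$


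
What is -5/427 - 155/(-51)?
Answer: 65930/21777 ≈ 3.0275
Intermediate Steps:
-5/427 - 155/(-51) = -5*1/427 - 155*(-1/51) = -5/427 + 155/51 = 65930/21777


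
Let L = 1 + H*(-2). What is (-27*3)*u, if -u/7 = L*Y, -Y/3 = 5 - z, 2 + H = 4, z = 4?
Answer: 5103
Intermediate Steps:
H = 2 (H = -2 + 4 = 2)
Y = -3 (Y = -3*(5 - 1*4) = -3*(5 - 4) = -3*1 = -3)
L = -3 (L = 1 + 2*(-2) = 1 - 4 = -3)
u = -63 (u = -(-21)*(-3) = -7*9 = -63)
(-27*3)*u = -27*3*(-63) = -81*(-63) = 5103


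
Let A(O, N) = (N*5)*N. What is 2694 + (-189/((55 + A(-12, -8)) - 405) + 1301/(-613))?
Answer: 16539829/6130 ≈ 2698.2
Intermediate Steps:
A(O, N) = 5*N**2 (A(O, N) = (5*N)*N = 5*N**2)
2694 + (-189/((55 + A(-12, -8)) - 405) + 1301/(-613)) = 2694 + (-189/((55 + 5*(-8)**2) - 405) + 1301/(-613)) = 2694 + (-189/((55 + 5*64) - 405) + 1301*(-1/613)) = 2694 + (-189/((55 + 320) - 405) - 1301/613) = 2694 + (-189/(375 - 405) - 1301/613) = 2694 + (-189/(-30) - 1301/613) = 2694 + (-189*(-1/30) - 1301/613) = 2694 + (63/10 - 1301/613) = 2694 + 25609/6130 = 16539829/6130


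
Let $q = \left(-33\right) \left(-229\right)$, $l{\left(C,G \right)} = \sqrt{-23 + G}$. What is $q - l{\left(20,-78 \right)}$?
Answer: $7557 - i \sqrt{101} \approx 7557.0 - 10.05 i$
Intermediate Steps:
$q = 7557$
$q - l{\left(20,-78 \right)} = 7557 - \sqrt{-23 - 78} = 7557 - \sqrt{-101} = 7557 - i \sqrt{101}$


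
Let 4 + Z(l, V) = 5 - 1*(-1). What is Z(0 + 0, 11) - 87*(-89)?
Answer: 7745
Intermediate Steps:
Z(l, V) = 2 (Z(l, V) = -4 + (5 - 1*(-1)) = -4 + (5 + 1) = -4 + 6 = 2)
Z(0 + 0, 11) - 87*(-89) = 2 - 87*(-89) = 2 + 7743 = 7745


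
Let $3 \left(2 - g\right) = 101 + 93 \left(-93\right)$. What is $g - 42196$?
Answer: $- \frac{118034}{3} \approx -39345.0$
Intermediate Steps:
$g = \frac{8554}{3}$ ($g = 2 - \frac{101 + 93 \left(-93\right)}{3} = 2 - \frac{101 - 8649}{3} = 2 - - \frac{8548}{3} = 2 + \frac{8548}{3} = \frac{8554}{3} \approx 2851.3$)
$g - 42196 = \frac{8554}{3} - 42196 = - \frac{118034}{3}$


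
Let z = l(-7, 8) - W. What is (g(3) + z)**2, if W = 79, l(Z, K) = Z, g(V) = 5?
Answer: 6561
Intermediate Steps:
z = -86 (z = -7 - 1*79 = -7 - 79 = -86)
(g(3) + z)**2 = (5 - 86)**2 = (-81)**2 = 6561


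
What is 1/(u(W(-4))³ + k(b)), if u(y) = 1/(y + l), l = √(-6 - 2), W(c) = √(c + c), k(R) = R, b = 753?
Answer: 24674304/18579750913 - 128*I*√2/18579750913 ≈ 0.001328 - 9.7428e-9*I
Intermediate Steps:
W(c) = √2*√c (W(c) = √(2*c) = √2*√c)
l = 2*I*√2 (l = √(-8) = 2*I*√2 ≈ 2.8284*I)
u(y) = 1/(y + 2*I*√2)
1/(u(W(-4))³ + k(b)) = 1/((1/(√2*√(-4) + 2*I*√2))³ + 753) = 1/((1/(√2*(2*I) + 2*I*√2))³ + 753) = 1/((1/(2*I*√2 + 2*I*√2))³ + 753) = 1/((1/(4*I*√2))³ + 753) = 1/((-I*√2/8)³ + 753) = 1/(I*√2/256 + 753) = 1/(753 + I*√2/256)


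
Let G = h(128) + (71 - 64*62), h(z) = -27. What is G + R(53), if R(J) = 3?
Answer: -3921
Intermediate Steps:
G = -3924 (G = -27 + (71 - 64*62) = -27 + (71 - 3968) = -27 - 3897 = -3924)
G + R(53) = -3924 + 3 = -3921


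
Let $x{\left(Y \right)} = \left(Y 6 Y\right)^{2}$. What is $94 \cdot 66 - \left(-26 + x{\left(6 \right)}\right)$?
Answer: $-40426$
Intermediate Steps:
$x{\left(Y \right)} = 36 Y^{4}$ ($x{\left(Y \right)} = \left(6 Y Y\right)^{2} = \left(6 Y^{2}\right)^{2} = 36 Y^{4}$)
$94 \cdot 66 - \left(-26 + x{\left(6 \right)}\right) = 94 \cdot 66 + \left(26 - 36 \cdot 6^{4}\right) = 6204 + \left(26 - 36 \cdot 1296\right) = 6204 + \left(26 - 46656\right) = 6204 - 46630 = -40426$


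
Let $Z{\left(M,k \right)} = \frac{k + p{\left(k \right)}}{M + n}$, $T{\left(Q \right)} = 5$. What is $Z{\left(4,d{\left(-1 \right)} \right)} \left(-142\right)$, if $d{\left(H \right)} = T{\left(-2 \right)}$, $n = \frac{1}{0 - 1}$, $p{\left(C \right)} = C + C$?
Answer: $-710$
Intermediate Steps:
$p{\left(C \right)} = 2 C$
$n = -1$ ($n = \frac{1}{-1} = -1$)
$d{\left(H \right)} = 5$
$Z{\left(M,k \right)} = \frac{3 k}{-1 + M}$ ($Z{\left(M,k \right)} = \frac{k + 2 k}{M - 1} = \frac{3 k}{-1 + M}$)
$Z{\left(4,d{\left(-1 \right)} \right)} \left(-142\right) = 3 \cdot 5 \frac{1}{-1 + 4} \left(-142\right) = 3 \cdot 5 \cdot \frac{1}{3} \left(-142\right) = 5 \left(-142\right) = -710$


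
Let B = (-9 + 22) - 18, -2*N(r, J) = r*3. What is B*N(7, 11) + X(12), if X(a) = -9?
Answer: 87/2 ≈ 43.500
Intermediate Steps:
N(r, J) = -3*r/2 (N(r, J) = -r*3/2 = -3*r/2)
B = -5 (B = 13 - 18 = -5)
B*N(7, 11) + X(12) = -(-15)*7/2 - 9 = -5*(-21/2) - 9 = 105/2 - 9 = 87/2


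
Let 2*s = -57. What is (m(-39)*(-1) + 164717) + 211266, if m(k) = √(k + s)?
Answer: 375983 - 3*I*√30/2 ≈ 3.7598e+5 - 8.2158*I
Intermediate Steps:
s = -57/2 (s = (½)*(-57) = -57/2 ≈ -28.500)
m(k) = √(-57/2 + k) (m(k) = √(k - 57/2) = √(-57/2 + k))
(m(-39)*(-1) + 164717) + 211266 = ((√(-114 + 4*(-39))/2)*(-1) + 164717) + 211266 = ((√(-114 - 156)/2)*(-1) + 164717) + 211266 = ((√(-270)/2)*(-1) + 164717) + 211266 = (((3*I*√30)/2)*(-1) + 164717) + 211266 = ((3*I*√30/2)*(-1) + 164717) + 211266 = (-3*I*√30/2 + 164717) + 211266 = (164717 - 3*I*√30/2) + 211266 = 375983 - 3*I*√30/2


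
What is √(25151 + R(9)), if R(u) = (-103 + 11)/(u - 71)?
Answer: √24171537/31 ≈ 158.60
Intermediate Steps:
R(u) = -92/(-71 + u)
√(25151 + R(9)) = √(25151 - 92/(-71 + 9)) = √(25151 - 92/(-62)) = √(25151 - 92*(-1/62)) = √(25151 + 46/31) = √(779727/31) = √24171537/31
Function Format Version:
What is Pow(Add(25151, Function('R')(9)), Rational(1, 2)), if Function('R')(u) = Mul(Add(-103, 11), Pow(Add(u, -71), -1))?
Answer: Mul(Rational(1, 31), Pow(24171537, Rational(1, 2))) ≈ 158.60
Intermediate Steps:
Function('R')(u) = Mul(-92, Pow(Add(-71, u), -1))
Pow(Add(25151, Function('R')(9)), Rational(1, 2)) = Pow(Add(25151, Mul(-92, Pow(Add(-71, 9), -1))), Rational(1, 2)) = Pow(Add(25151, Mul(-92, Pow(-62, -1))), Rational(1, 2)) = Pow(Add(25151, Mul(-92, Rational(-1, 62))), Rational(1, 2)) = Pow(Add(25151, Rational(46, 31)), Rational(1, 2)) = Pow(Rational(779727, 31), Rational(1, 2)) = Mul(Rational(1, 31), Pow(24171537, Rational(1, 2)))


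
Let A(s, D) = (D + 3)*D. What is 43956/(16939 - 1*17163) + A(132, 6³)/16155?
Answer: -19430919/100520 ≈ -193.30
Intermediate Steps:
A(s, D) = D*(3 + D) (A(s, D) = (3 + D)*D = D*(3 + D))
43956/(16939 - 1*17163) + A(132, 6³)/16155 = 43956/(16939 - 1*17163) + (6³*(3 + 6³))/16155 = 43956/(16939 - 17163) + (216*(3 + 216))*(1/16155) = 43956/(-224) + (216*219)*(1/16155) = 43956*(-1/224) + 47304*(1/16155) = -10989/56 + 5256/1795 = -19430919/100520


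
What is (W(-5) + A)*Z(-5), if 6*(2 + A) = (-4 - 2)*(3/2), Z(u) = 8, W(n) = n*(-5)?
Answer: 172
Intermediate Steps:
W(n) = -5*n
A = -7/2 (A = -2 + ((-4 - 2)*(3/2))/6 = -2 + (-18/2)/6 = -2 + (-6*3/2)/6 = -2 + (⅙)*(-9) = -2 - 3/2 = -7/2 ≈ -3.5000)
(W(-5) + A)*Z(-5) = (-5*(-5) - 7/2)*8 = (25 - 7/2)*8 = (43/2)*8 = 172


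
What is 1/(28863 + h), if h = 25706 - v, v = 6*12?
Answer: 1/54497 ≈ 1.8350e-5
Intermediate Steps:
v = 72
h = 25634 (h = 25706 - 1*72 = 25706 - 72 = 25634)
1/(28863 + h) = 1/(28863 + 25634) = 1/54497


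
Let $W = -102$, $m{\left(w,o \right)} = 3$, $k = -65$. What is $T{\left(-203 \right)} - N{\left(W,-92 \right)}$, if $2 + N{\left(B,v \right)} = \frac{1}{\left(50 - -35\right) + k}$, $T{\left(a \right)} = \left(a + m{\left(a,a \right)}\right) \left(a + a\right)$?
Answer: $\frac{1624039}{20} \approx 81202.0$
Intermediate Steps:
$T{\left(a \right)} = 2 a \left(3 + a\right)$ ($T{\left(a \right)} = \left(a + 3\right) \left(a + a\right) = \left(3 + a\right) 2 a = 2 a \left(3 + a\right)$)
$N{\left(B,v \right)} = - \frac{39}{20}$ ($N{\left(B,v \right)} = -2 + \frac{1}{\left(50 - -35\right) - 65} = -2 + \frac{1}{\left(50 + 35\right) - 65} = -2 + \frac{1}{85 - 65} = -2 + \frac{1}{20} = - \frac{39}{20}$)
$T{\left(-203 \right)} - N{\left(W,-92 \right)} = 2 \left(-203\right) \left(3 - 203\right) - - \frac{39}{20} = 2 \left(-203\right) \left(-200\right) + \frac{39}{20} = 81200 + \frac{39}{20} = \frac{1624039}{20}$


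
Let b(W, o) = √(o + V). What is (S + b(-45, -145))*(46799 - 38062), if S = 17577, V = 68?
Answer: 153570249 + 8737*I*√77 ≈ 1.5357e+8 + 76667.0*I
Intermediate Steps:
b(W, o) = √(68 + o) (b(W, o) = √(o + 68) = √(68 + o))
(S + b(-45, -145))*(46799 - 38062) = (17577 + √(68 - 145))*(46799 - 38062) = (17577 + √(-77))*8737 = (17577 + I*√77)*8737 = 153570249 + 8737*I*√77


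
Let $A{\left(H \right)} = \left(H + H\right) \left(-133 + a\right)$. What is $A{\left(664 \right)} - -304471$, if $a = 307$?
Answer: $535543$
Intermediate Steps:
$A{\left(H \right)} = 348 H$ ($A{\left(H \right)} = \left(H + H\right) \left(-133 + 307\right) = 2 H 174 = 348 H$)
$A{\left(664 \right)} - -304471 = 348 \cdot 664 - -304471 = 231072 + 304471 = 535543$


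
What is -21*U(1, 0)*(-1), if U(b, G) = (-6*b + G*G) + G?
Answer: -126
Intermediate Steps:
U(b, G) = G + G² - 6*b (U(b, G) = (-6*b + G²) + G = (G² - 6*b) + G = G + G² - 6*b)
-21*U(1, 0)*(-1) = -21*(0 + 0² - 6*1)*(-1) = -21*(0 + 0 - 6)*(-1) = -21*(-6)*(-1) = 126*(-1) = -126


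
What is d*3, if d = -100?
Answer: -300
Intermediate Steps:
d*3 = -100*3 = -300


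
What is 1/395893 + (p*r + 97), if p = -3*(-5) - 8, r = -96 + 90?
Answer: 21774116/395893 ≈ 55.000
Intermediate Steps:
r = -6
p = 7 (p = 15 - 8 = 7)
1/395893 + (p*r + 97) = 1/395893 + (7*(-6) + 97) = 1/395893 + (-42 + 97) = 1/395893 + 55 = 21774116/395893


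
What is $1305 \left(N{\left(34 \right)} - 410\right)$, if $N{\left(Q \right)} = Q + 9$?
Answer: $-478935$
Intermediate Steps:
$N{\left(Q \right)} = 9 + Q$
$1305 \left(N{\left(34 \right)} - 410\right) = 1305 \left(\left(9 + 34\right) - 410\right) = 1305 \left(43 - 410\right) = 1305 \left(-367\right) = -478935$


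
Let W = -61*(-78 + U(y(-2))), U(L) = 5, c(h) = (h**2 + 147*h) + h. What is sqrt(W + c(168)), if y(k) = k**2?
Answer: sqrt(57541) ≈ 239.88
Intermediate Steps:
c(h) = h**2 + 148*h
W = 4453 (W = -61*(-78 + 5) = -61*(-73) = 4453)
sqrt(W + c(168)) = sqrt(4453 + 168*(148 + 168)) = sqrt(4453 + 168*316) = sqrt(4453 + 53088) = sqrt(57541)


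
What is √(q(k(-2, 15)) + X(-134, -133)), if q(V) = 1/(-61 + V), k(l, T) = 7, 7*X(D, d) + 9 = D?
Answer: I*√324618/126 ≈ 4.5218*I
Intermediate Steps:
X(D, d) = -9/7 + D/7
√(q(k(-2, 15)) + X(-134, -133)) = √(1/(-61 + 7) + (-9/7 + (⅐)*(-134))) = √(1/(-54) + (-9/7 - 134/7)) = √(-1/54 - 143/7) = √(-7729/378) = I*√324618/126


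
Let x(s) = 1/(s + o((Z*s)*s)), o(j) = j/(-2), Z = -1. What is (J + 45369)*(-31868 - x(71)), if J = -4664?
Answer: -6723319991430/5183 ≈ -1.2972e+9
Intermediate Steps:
o(j) = -j/2 (o(j) = j*(-½) = -j/2)
x(s) = 1/(s + s²/2) (x(s) = 1/(s - (-s)*s/2) = 1/(s - (-1)*s²/2) = 1/(s + s²/2))
(J + 45369)*(-31868 - x(71)) = (-4664 + 45369)*(-31868 - 2/(71*(2 + 71))) = 40705*(-31868 - 2/(71*73)) = 40705*(-31868 - 1*2/5183) = 40705*(-31868 - 2/5183) = 40705*(-165171846/5183) = -6723319991430/5183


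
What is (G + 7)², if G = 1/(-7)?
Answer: 2304/49 ≈ 47.020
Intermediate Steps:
G = -⅐ ≈ -0.14286
(G + 7)² = (-⅐ + 7)² = (48/7)² = 2304/49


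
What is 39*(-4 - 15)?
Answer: -741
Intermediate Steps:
39*(-4 - 15) = 39*(-19) = -741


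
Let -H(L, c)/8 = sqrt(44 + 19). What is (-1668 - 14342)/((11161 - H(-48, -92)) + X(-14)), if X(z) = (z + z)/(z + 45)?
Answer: -57234965510/39895507539 + 123084880*sqrt(7)/39895507539 ≈ -1.4265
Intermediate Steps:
X(z) = 2*z/(45 + z) (X(z) = (2*z)/(45 + z) = 2*z/(45 + z))
H(L, c) = -24*sqrt(7) (H(L, c) = -8*sqrt(44 + 19) = -24*sqrt(7))
(-1668 - 14342)/((11161 - H(-48, -92)) + X(-14)) = (-1668 - 14342)/((11161 - (-24)*sqrt(7)) + 2*(-14)/(45 - 14)) = -16010/((11161 + 24*sqrt(7)) + 2*(-14)/31) = -16010/((11161 + 24*sqrt(7)) + 2*(-14)*(1/31)) = -16010/((11161 + 24*sqrt(7)) - 28/31) = -16010/(345963/31 + 24*sqrt(7))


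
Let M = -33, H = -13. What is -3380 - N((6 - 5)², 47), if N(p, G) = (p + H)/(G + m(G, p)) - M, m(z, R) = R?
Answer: -13651/4 ≈ -3412.8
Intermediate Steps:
N(p, G) = 33 + (-13 + p)/(G + p) (N(p, G) = (p - 13)/(G + p) - 1*(-33) = (-13 + p)/(G + p) + 33 = 33 + (-13 + p)/(G + p))
-3380 - N((6 - 5)², 47) = -3380 - (-13 + 33*47 + 34*(6 - 5)²)/(47 + (6 - 5)²) = -3380 - (-13 + 1551 + 34*1²)/(47 + 1²) = -3380 - (-13 + 1551 + 34*1)/(47 + 1) = -3380 - (-13 + 1551 + 34)/48 = -3380 - 1572/48 = -3380 - 1*131/4 = -3380 - 131/4 = -13651/4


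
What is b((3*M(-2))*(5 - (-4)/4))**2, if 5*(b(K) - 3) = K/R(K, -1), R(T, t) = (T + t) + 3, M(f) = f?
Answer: 74529/7225 ≈ 10.315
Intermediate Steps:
R(T, t) = 3 + T + t
b(K) = 3 + K/(5*(2 + K)) (b(K) = 3 + (K/(3 + K - 1))/5 = 3 + (K/(2 + K))/5 = 3 + K/(5*(2 + K)))
b((3*M(-2))*(5 - (-4)/4))**2 = (2*(15 + 8*((3*(-2))*(5 - (-4)/4)))/(5*(2 + (3*(-2))*(5 - (-4)/4))))**2 = (2*(15 + 8*(-6*(5 - (-4)/4)))/(5*(2 - 6*(5 - (-4)/4))))**2 = (2*(15 + 8*(-6*(5 - 1*(-1))))/(5*(2 - 6*(5 - 1*(-1)))))**2 = (2*(15 + 8*(-6*(5 + 1)))/(5*(2 - 6*(5 + 1))))**2 = (2*(15 + 8*(-6*6))/(5*(2 - 6*6)))**2 = (2*(15 + 8*(-36))/(5*(2 - 36)))**2 = ((2/5)*(15 - 288)/(-34))**2 = ((2/5)*(-1/34)*(-273))**2 = (273/85)**2 = 74529/7225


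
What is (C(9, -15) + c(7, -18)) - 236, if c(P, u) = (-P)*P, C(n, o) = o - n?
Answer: -309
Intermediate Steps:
c(P, u) = -P**2
(C(9, -15) + c(7, -18)) - 236 = ((-15 - 1*9) - 1*7**2) - 236 = ((-15 - 9) - 1*49) - 236 = (-24 - 49) - 236 = -73 - 236 = -309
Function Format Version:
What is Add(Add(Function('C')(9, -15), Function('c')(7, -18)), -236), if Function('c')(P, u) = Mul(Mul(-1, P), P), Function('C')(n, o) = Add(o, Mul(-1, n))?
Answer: -309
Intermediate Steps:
Function('c')(P, u) = Mul(-1, Pow(P, 2))
Add(Add(Function('C')(9, -15), Function('c')(7, -18)), -236) = Add(Add(Add(-15, Mul(-1, 9)), Mul(-1, Pow(7, 2))), -236) = Add(Add(Add(-15, -9), Mul(-1, 49)), -236) = Add(Add(-24, -49), -236) = Add(-73, -236) = -309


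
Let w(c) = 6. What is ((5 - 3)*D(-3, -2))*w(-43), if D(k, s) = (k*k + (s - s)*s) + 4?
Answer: 156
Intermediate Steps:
D(k, s) = 4 + k² (D(k, s) = (k² + 0*s) + 4 = (k² + 0) + 4 = k² + 4 = 4 + k²)
((5 - 3)*D(-3, -2))*w(-43) = ((5 - 3)*(4 + (-3)²))*6 = (2*(4 + 9))*6 = (2*13)*6 = 26*6 = 156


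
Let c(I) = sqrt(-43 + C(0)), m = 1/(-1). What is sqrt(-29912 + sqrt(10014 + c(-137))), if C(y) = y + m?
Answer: sqrt(-29912 + sqrt(2)*sqrt(5007 + I*sqrt(11))) ≈ 0.e-4 + 172.66*I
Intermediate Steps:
m = -1
C(y) = -1 + y (C(y) = y - 1 = -1 + y)
c(I) = 2*I*sqrt(11) (c(I) = sqrt(-43 + (-1 + 0)) = sqrt(-43 - 1) = sqrt(-44) = 2*I*sqrt(11))
sqrt(-29912 + sqrt(10014 + c(-137))) = sqrt(-29912 + sqrt(10014 + 2*I*sqrt(11)))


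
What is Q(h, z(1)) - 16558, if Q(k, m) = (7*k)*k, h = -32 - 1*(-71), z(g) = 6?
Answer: -5911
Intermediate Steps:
h = 39 (h = -32 + 71 = 39)
Q(k, m) = 7*k**2
Q(h, z(1)) - 16558 = 7*39**2 - 16558 = 7*1521 - 16558 = 10647 - 16558 = -5911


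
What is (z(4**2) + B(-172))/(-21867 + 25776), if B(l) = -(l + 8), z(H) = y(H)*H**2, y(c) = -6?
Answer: -1372/3909 ≈ -0.35099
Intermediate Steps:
z(H) = -6*H**2
B(l) = -8 - l (B(l) = -(8 + l) = -8 - l)
(z(4**2) + B(-172))/(-21867 + 25776) = (-6*(4**2)**2 + (-8 - 1*(-172)))/(-21867 + 25776) = (-6*16**2 + (-8 + 172))/3909 = (-6*256 + 164)*(1/3909) = (-1536 + 164)*(1/3909) = -1372*1/3909 = -1372/3909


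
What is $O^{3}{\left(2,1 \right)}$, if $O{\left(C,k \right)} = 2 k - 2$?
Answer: $0$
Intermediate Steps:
$O{\left(C,k \right)} = -2 + 2 k$
$O^{3}{\left(2,1 \right)} = \left(-2 + 2 \cdot 1\right)^{3} = \left(-2 + 2\right)^{3} = 0^{3} = 0$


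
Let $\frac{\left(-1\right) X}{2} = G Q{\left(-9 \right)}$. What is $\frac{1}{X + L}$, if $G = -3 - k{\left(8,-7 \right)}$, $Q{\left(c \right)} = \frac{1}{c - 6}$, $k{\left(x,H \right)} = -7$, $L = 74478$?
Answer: $\frac{15}{1117178} \approx 1.3427 \cdot 10^{-5}$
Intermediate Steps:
$Q{\left(c \right)} = \frac{1}{-6 + c}$
$G = 4$ ($G = -3 - -7 = -3 + 7 = 4$)
$X = \frac{8}{15}$ ($X = - 2 \frac{4}{-6 - 9} = - 2 \frac{4}{-15} = - 2 \cdot 4 \left(- \frac{1}{15}\right) = \left(-2\right) \left(- \frac{4}{15}\right) = \frac{8}{15} \approx 0.53333$)
$\frac{1}{X + L} = \frac{1}{\frac{8}{15} + 74478} = \frac{1}{\frac{1117178}{15}} = \frac{15}{1117178}$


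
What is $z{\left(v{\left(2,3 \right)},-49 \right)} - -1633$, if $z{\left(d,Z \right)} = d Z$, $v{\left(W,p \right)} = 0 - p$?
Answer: $1780$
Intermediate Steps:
$v{\left(W,p \right)} = - p$
$z{\left(d,Z \right)} = Z d$
$z{\left(v{\left(2,3 \right)},-49 \right)} - -1633 = - 49 \left(\left(-1\right) 3\right) - -1633 = \left(-49\right) \left(-3\right) + 1633 = 147 + 1633 = 1780$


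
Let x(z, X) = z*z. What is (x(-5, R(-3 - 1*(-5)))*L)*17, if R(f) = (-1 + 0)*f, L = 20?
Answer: 8500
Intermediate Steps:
R(f) = -f
x(z, X) = z²
(x(-5, R(-3 - 1*(-5)))*L)*17 = ((-5)²*20)*17 = (25*20)*17 = 500*17 = 8500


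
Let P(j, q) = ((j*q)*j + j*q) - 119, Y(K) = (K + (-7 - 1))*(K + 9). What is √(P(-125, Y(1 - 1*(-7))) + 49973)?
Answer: √49854 ≈ 223.28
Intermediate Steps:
Y(K) = (-8 + K)*(9 + K) (Y(K) = (K - 8)*(9 + K) = (-8 + K)*(9 + K))
P(j, q) = -119 + j*q + q*j² (P(j, q) = (q*j² + j*q) - 119 = (j*q + q*j²) - 119 = -119 + j*q + q*j²)
√(P(-125, Y(1 - 1*(-7))) + 49973) = √((-119 - 125*(-72 + (1 - 1*(-7)) + (1 - 1*(-7))²) + (-72 + (1 - 1*(-7)) + (1 - 1*(-7))²)*(-125)²) + 49973) = √((-119 - 125*(-72 + (1 + 7) + (1 + 7)²) + (-72 + (1 + 7) + (1 + 7)²)*15625) + 49973) = √((-119 - 125*(-72 + 8 + 8²) + (-72 + 8 + 8²)*15625) + 49973) = √((-119 - 125*(-72 + 8 + 64) + (-72 + 8 + 64)*15625) + 49973) = √((-119 - 125*0 + 0*15625) + 49973) = √((-119 + 0 + 0) + 49973) = √(-119 + 49973) = √49854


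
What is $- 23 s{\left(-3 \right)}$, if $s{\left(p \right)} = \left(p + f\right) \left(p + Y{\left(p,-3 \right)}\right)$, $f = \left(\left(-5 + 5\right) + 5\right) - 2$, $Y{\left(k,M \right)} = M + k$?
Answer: $0$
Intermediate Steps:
$f = 3$ ($f = \left(0 + 5\right) - 2 = 5 - 2 = 3$)
$s{\left(p \right)} = \left(-3 + 2 p\right) \left(3 + p\right)$ ($s{\left(p \right)} = \left(p + 3\right) \left(p + \left(-3 + p\right)\right) = \left(3 + p\right) \left(-3 + 2 p\right) = \left(-3 + 2 p\right) \left(3 + p\right)$)
$- 23 s{\left(-3 \right)} = - 23 \left(-9 + 2 \left(-3\right)^{2} + 3 \left(-3\right)\right) = - 23 \left(-9 + 2 \cdot 9 - 9\right) = - 23 \left(-9 + 18 - 9\right) = \left(-23\right) 0 = 0$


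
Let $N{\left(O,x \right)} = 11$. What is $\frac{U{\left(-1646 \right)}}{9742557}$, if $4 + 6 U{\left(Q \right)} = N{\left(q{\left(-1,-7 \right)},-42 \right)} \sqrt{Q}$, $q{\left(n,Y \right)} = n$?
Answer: $- \frac{2}{29227671} + \frac{i \sqrt{1646}}{5314122} \approx -6.8428 \cdot 10^{-8} + 7.6345 \cdot 10^{-6} i$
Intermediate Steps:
$U{\left(Q \right)} = - \frac{2}{3} + \frac{11 \sqrt{Q}}{6}$
$\frac{U{\left(-1646 \right)}}{9742557} = \frac{- \frac{2}{3} + \frac{11 \sqrt{-1646}}{6}}{9742557} = \left(- \frac{2}{3} + \frac{11 i \sqrt{1646}}{6}\right) \frac{1}{9742557} = - \frac{2}{29227671} + \frac{i \sqrt{1646}}{5314122}$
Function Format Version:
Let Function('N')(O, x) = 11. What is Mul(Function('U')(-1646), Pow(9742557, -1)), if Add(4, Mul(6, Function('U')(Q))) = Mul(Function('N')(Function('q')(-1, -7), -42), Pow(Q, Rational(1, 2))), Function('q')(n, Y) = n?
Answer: Add(Rational(-2, 29227671), Mul(Rational(1, 5314122), I, Pow(1646, Rational(1, 2)))) ≈ Add(-6.8428e-8, Mul(7.6345e-6, I))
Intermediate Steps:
Function('U')(Q) = Add(Rational(-2, 3), Mul(Rational(11, 6), Pow(Q, Rational(1, 2)))) (Function('U')(Q) = Add(Rational(-2, 3), Mul(Rational(1, 6), Mul(11, Pow(Q, Rational(1, 2))))) = Add(Rational(-2, 3), Mul(Rational(11, 6), Pow(Q, Rational(1, 2)))))
Mul(Function('U')(-1646), Pow(9742557, -1)) = Mul(Add(Rational(-2, 3), Mul(Rational(11, 6), Pow(-1646, Rational(1, 2)))), Pow(9742557, -1)) = Mul(Add(Rational(-2, 3), Mul(Rational(11, 6), Mul(I, Pow(1646, Rational(1, 2))))), Rational(1, 9742557)) = Mul(Add(Rational(-2, 3), Mul(Rational(11, 6), I, Pow(1646, Rational(1, 2)))), Rational(1, 9742557)) = Add(Rational(-2, 29227671), Mul(Rational(1, 5314122), I, Pow(1646, Rational(1, 2))))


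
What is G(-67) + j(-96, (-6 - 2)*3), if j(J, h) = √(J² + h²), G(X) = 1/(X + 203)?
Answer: 1/136 + 24*√17 ≈ 98.962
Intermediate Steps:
G(X) = 1/(203 + X)
G(-67) + j(-96, (-6 - 2)*3) = 1/(203 - 67) + √((-96)² + ((-6 - 2)*3)²) = 1/136 + √(9216 + (-8*3)²) = 1/136 + √(9216 + (-24)²) = 1/136 + √(9216 + 576) = 1/136 + √9792 = 1/136 + 24*√17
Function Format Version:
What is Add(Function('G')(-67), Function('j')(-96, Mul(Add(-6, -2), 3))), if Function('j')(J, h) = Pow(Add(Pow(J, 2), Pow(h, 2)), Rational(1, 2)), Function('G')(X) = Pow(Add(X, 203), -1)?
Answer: Add(Rational(1, 136), Mul(24, Pow(17, Rational(1, 2)))) ≈ 98.962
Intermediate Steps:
Function('G')(X) = Pow(Add(203, X), -1)
Add(Function('G')(-67), Function('j')(-96, Mul(Add(-6, -2), 3))) = Add(Pow(Add(203, -67), -1), Pow(Add(Pow(-96, 2), Pow(Mul(Add(-6, -2), 3), 2)), Rational(1, 2))) = Add(Pow(136, -1), Pow(Add(9216, Pow(Mul(-8, 3), 2)), Rational(1, 2))) = Add(Rational(1, 136), Pow(Add(9216, Pow(-24, 2)), Rational(1, 2))) = Add(Rational(1, 136), Pow(Add(9216, 576), Rational(1, 2))) = Add(Rational(1, 136), Pow(9792, Rational(1, 2))) = Add(Rational(1, 136), Mul(24, Pow(17, Rational(1, 2))))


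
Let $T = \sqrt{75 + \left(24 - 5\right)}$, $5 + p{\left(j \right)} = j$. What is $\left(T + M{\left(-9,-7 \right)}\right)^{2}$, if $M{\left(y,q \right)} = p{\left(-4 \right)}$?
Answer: $\left(9 - \sqrt{94}\right)^{2} \approx 0.48353$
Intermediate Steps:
$p{\left(j \right)} = -5 + j$
$M{\left(y,q \right)} = -9$ ($M{\left(y,q \right)} = -5 - 4 = -9$)
$T = \sqrt{94}$ ($T = \sqrt{75 + \left(24 - 5\right)} = \sqrt{75 + 19} = \sqrt{94} \approx 9.6954$)
$\left(T + M{\left(-9,-7 \right)}\right)^{2} = \left(\sqrt{94} - 9\right)^{2} = \left(-9 + \sqrt{94}\right)^{2}$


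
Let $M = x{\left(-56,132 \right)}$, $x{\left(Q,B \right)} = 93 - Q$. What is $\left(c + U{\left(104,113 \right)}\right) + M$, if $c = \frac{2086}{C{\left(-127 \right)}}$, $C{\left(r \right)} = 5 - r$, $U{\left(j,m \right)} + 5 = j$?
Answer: $\frac{17411}{66} \approx 263.8$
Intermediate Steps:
$U{\left(j,m \right)} = -5 + j$
$M = 149$ ($M = 93 - -56 = 93 + 56 = 149$)
$c = \frac{1043}{66}$ ($c = \frac{2086}{5 - -127} = \frac{2086}{5 + 127} = \frac{2086}{132} = 2086 \cdot \frac{1}{132} = \frac{1043}{66} \approx 15.803$)
$\left(c + U{\left(104,113 \right)}\right) + M = \left(\frac{1043}{66} + \left(-5 + 104\right)\right) + 149 = \left(\frac{1043}{66} + 99\right) + 149 = \frac{7577}{66} + 149 = \frac{17411}{66}$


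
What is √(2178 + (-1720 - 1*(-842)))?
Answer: 10*√13 ≈ 36.056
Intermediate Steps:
√(2178 + (-1720 - 1*(-842))) = √(2178 + (-1720 + 842)) = √(2178 - 878) = √1300 = 10*√13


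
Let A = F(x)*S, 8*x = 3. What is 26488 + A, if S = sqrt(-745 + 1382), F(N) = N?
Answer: 26488 + 21*sqrt(13)/8 ≈ 26497.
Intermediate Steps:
x = 3/8 (x = (1/8)*3 = 3/8 ≈ 0.37500)
S = 7*sqrt(13) (S = sqrt(637) = 7*sqrt(13) ≈ 25.239)
A = 21*sqrt(13)/8 (A = 3*(7*sqrt(13))/8 = 21*sqrt(13)/8 ≈ 9.4646)
26488 + A = 26488 + 21*sqrt(13)/8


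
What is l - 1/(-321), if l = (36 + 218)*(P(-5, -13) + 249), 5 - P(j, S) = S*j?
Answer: 15409927/321 ≈ 48006.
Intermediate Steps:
P(j, S) = 5 - S*j
l = 48006 (l = (36 + 218)*((5 - 1*(-13)*(-5)) + 249) = 254*((5 - 65) + 249) = 254*(-60 + 249) = 254*189 = 48006)
l - 1/(-321) = 48006 - 1/(-321) = 48006 - 1*(-1/321) = 48006 + 1/321 = 15409927/321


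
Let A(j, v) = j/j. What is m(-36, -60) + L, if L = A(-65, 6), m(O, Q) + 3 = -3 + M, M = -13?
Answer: -18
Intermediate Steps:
m(O, Q) = -19 (m(O, Q) = -3 + (-3 - 13) = -3 - 16 = -19)
A(j, v) = 1
L = 1
m(-36, -60) + L = -19 + 1 = -18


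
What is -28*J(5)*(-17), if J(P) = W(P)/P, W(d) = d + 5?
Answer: 952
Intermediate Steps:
W(d) = 5 + d
J(P) = (5 + P)/P
-28*J(5)*(-17) = -28*(5 + 5)/5*(-17) = -28*10/5*(-17) = -28*2*(-17) = -56*(-17) = 952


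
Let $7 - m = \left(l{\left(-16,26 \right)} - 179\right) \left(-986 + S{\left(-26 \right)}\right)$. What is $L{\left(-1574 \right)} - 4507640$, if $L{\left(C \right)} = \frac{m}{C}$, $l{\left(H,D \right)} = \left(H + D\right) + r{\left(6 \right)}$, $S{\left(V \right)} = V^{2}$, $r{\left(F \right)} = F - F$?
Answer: $- \frac{7094972977}{1574} \approx -4.5076 \cdot 10^{6}$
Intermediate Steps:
$r{\left(F \right)} = 0$
$l{\left(H,D \right)} = D + H$ ($l{\left(H,D \right)} = \left(H + D\right) + 0 = \left(D + H\right) + 0 = D + H$)
$m = -52383$ ($m = 7 - \left(\left(26 - 16\right) - 179\right) \left(-986 + \left(-26\right)^{2}\right) = 7 - \left(10 - 179\right) \left(-986 + 676\right) = 7 - \left(-169\right) \left(-310\right) = 7 - 52390 = -52383$)
$L{\left(C \right)} = - \frac{52383}{C}$
$L{\left(-1574 \right)} - 4507640 = - \frac{52383}{-1574} - 4507640 = \left(-52383\right) \left(- \frac{1}{1574}\right) - 4507640 = \frac{52383}{1574} - 4507640 = - \frac{7094972977}{1574}$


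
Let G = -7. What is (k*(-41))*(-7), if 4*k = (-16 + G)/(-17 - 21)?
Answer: 6601/152 ≈ 43.428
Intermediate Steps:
k = 23/152 (k = ((-16 - 7)/(-17 - 21))/4 = (-23/(-38))/4 = (-23*(-1/38))/4 = (¼)*(23/38) = 23/152 ≈ 0.15132)
(k*(-41))*(-7) = ((23/152)*(-41))*(-7) = -943/152*(-7) = 6601/152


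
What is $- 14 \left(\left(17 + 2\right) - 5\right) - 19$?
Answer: $-215$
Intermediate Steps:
$- 14 \left(\left(17 + 2\right) - 5\right) - 19 = - 14 \left(19 - 5\right) - 19 = \left(-14\right) 14 - 19 = -196 - 19 = -215$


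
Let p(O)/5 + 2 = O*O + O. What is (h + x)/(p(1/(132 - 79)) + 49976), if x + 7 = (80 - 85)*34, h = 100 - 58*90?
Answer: -14879273/140354764 ≈ -0.10601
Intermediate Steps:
h = -5120 (h = 100 - 5220 = -5120)
x = -177 (x = -7 + (80 - 85)*34 = -7 - 5*34 = -7 - 170 = -177)
p(O) = -10 + 5*O + 5*O² (p(O) = -10 + 5*(O*O + O) = -10 + 5*(O² + O) = -10 + 5*(O + O²) = -10 + (5*O + 5*O²) = -10 + 5*O + 5*O²)
(h + x)/(p(1/(132 - 79)) + 49976) = (-5120 - 177)/((-10 + 5/(132 - 79) + 5*(1/(132 - 79))²) + 49976) = -5297/((-10 + 5/53 + 5*(1/53)²) + 49976) = -5297/((-10 + 5*(1/53) + 5*(1/53)²) + 49976) = -5297/((-10 + 5/53 + 5*(1/2809)) + 49976) = -5297/((-10 + 5/53 + 5/2809) + 49976) = -5297/(-27820/2809 + 49976) = -5297/140354764/2809 = -5297*2809/140354764 = -14879273/140354764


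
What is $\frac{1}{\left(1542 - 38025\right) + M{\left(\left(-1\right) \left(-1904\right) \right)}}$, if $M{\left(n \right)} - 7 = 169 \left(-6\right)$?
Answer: $- \frac{1}{37490} \approx -2.6674 \cdot 10^{-5}$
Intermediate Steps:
$M{\left(n \right)} = -1007$ ($M{\left(n \right)} = 7 + 169 \left(-6\right) = 7 - 1014 = -1007$)
$\frac{1}{\left(1542 - 38025\right) + M{\left(\left(-1\right) \left(-1904\right) \right)}} = \frac{1}{\left(1542 - 38025\right) - 1007} = \frac{1}{-36483 - 1007} = \frac{1}{-37490} = - \frac{1}{37490}$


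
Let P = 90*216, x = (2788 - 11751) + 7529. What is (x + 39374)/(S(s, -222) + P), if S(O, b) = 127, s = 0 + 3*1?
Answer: 37940/19567 ≈ 1.9390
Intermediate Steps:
s = 3 (s = 0 + 3 = 3)
x = -1434 (x = -8963 + 7529 = -1434)
P = 19440
(x + 39374)/(S(s, -222) + P) = (-1434 + 39374)/(127 + 19440) = 37940/19567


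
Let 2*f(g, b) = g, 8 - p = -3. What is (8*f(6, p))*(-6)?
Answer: -144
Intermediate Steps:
p = 11 (p = 8 - 1*(-3) = 8 + 3 = 11)
f(g, b) = g/2
(8*f(6, p))*(-6) = (8*((1/2)*6))*(-6) = (8*3)*(-6) = 24*(-6) = -144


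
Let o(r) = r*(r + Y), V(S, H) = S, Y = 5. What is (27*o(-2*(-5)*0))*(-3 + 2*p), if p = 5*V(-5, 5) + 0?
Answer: 0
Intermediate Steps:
o(r) = r*(5 + r) (o(r) = r*(r + 5) = r*(5 + r))
p = -25 (p = 5*(-5) + 0 = -25 + 0 = -25)
(27*o(-2*(-5)*0))*(-3 + 2*p) = (27*((-2*(-5)*0)*(5 - 2*(-5)*0)))*(-3 + 2*(-25)) = (27*((10*0)*(5 + 10*0)))*(-3 - 50) = (27*(0*(5 + 0)))*(-53) = (27*(0*5))*(-53) = (27*0)*(-53) = 0*(-53) = 0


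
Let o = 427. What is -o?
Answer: -427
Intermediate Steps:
-o = -1*427 = -427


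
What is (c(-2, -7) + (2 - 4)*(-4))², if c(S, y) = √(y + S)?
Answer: 55 + 48*I ≈ 55.0 + 48.0*I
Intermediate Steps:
c(S, y) = √(S + y)
(c(-2, -7) + (2 - 4)*(-4))² = (√(-2 - 7) + (2 - 4)*(-4))² = (√(-9) - 2*(-4))² = (3*I + 8)² = (8 + 3*I)²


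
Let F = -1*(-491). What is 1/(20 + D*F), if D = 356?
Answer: 1/174816 ≈ 5.7203e-6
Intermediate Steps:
F = 491
1/(20 + D*F) = 1/(20 + 356*491) = 1/(20 + 174796) = 1/174816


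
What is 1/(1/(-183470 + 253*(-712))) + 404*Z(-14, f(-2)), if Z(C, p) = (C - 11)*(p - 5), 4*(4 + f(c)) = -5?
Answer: -260081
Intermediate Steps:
f(c) = -21/4 (f(c) = -4 + (¼)*(-5) = -4 - 5/4 = -21/4)
Z(C, p) = (-11 + C)*(-5 + p)
1/(1/(-183470 + 253*(-712))) + 404*Z(-14, f(-2)) = 1/(1/(-183470 + 253*(-712))) + 404*(55 - 11*(-21/4) - 5*(-14) - 14*(-21/4)) = 1/(1/(-183470 - 180136)) + 404*(55 + 231/4 + 70 + 147/2) = 1/(1/(-363606)) + 404*(1025/4) = 1/(-1/363606) + 103525 = -363606 + 103525 = -260081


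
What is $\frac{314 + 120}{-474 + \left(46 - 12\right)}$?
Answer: $- \frac{217}{220} \approx -0.98636$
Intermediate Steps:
$\frac{314 + 120}{-474 + \left(46 - 12\right)} = \frac{434}{-474 + 34} = \frac{434}{-440} = 434 \left(- \frac{1}{440}\right) = - \frac{217}{220}$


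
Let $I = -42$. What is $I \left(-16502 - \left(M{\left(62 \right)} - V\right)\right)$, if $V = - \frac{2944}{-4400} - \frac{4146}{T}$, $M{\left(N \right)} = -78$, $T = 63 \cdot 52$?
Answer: $\frac{2466153161}{3575} \approx 6.8983 \cdot 10^{5}$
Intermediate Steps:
$T = 3276$
$V = - \frac{89561}{150150}$ ($V = - \frac{2944}{-4400} - \frac{4146}{3276} = \left(-2944\right) \left(- \frac{1}{4400}\right) - \frac{691}{546} = \frac{184}{275} - \frac{691}{546} = - \frac{89561}{150150} \approx -0.59648$)
$I \left(-16502 - \left(M{\left(62 \right)} - V\right)\right) = - 42 \left(-16502 - \left(-78 - - \frac{89561}{150150}\right)\right) = - 42 \left(-16502 - \left(-78 + \frac{89561}{150150}\right)\right) = - 42 \left(-16502 - - \frac{11622139}{150150}\right) = - 42 \left(-16502 + \frac{11622139}{150150}\right) = \left(-42\right) \left(- \frac{2466153161}{150150}\right) = \frac{2466153161}{3575}$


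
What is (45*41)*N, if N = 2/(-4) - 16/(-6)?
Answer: 7995/2 ≈ 3997.5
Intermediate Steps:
N = 13/6 (N = 2*(-¼) - 16*(-⅙) = -½ + 8/3 = 13/6 ≈ 2.1667)
(45*41)*N = (45*41)*(13/6) = 1845*(13/6) = 7995/2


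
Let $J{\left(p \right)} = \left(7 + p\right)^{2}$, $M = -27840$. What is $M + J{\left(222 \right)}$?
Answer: $24601$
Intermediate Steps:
$M + J{\left(222 \right)} = -27840 + \left(7 + 222\right)^{2} = -27840 + 229^{2} = -27840 + 52441 = 24601$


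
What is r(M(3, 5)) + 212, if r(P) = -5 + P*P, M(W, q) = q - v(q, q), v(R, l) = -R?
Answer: 307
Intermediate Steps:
M(W, q) = 2*q (M(W, q) = q - (-1)*q = q + q = 2*q)
r(P) = -5 + P²
r(M(3, 5)) + 212 = (-5 + (2*5)²) + 212 = (-5 + 10²) + 212 = (-5 + 100) + 212 = 95 + 212 = 307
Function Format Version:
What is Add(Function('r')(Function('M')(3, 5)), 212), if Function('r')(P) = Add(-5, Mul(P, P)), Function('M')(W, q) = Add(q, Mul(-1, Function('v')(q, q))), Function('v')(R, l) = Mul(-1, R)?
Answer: 307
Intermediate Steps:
Function('M')(W, q) = Mul(2, q) (Function('M')(W, q) = Add(q, Mul(-1, Mul(-1, q))) = Add(q, q) = Mul(2, q))
Function('r')(P) = Add(-5, Pow(P, 2))
Add(Function('r')(Function('M')(3, 5)), 212) = Add(Add(-5, Pow(Mul(2, 5), 2)), 212) = Add(Add(-5, Pow(10, 2)), 212) = Add(Add(-5, 100), 212) = Add(95, 212) = 307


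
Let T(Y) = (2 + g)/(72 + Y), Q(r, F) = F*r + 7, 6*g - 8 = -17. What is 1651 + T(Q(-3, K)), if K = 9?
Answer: 171705/104 ≈ 1651.0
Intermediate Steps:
g = -3/2 (g = 4/3 + (⅙)*(-17) = 4/3 - 17/6 = -3/2 ≈ -1.5000)
Q(r, F) = 7 + F*r
T(Y) = 1/(2*(72 + Y)) (T(Y) = (2 - 3/2)/(72 + Y) = 1/(2*(72 + Y)))
1651 + T(Q(-3, K)) = 1651 + 1/(2*(72 + (7 + 9*(-3)))) = 1651 + 1/(2*(72 + (7 - 27))) = 1651 + 1/(2*(72 - 20)) = 1651 + (½)/52 = 1651 + (½)*(1/52) = 1651 + 1/104 = 171705/104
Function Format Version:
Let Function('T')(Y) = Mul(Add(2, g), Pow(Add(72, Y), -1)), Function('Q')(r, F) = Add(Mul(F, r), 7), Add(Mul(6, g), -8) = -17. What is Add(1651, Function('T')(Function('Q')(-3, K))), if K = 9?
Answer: Rational(171705, 104) ≈ 1651.0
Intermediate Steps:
g = Rational(-3, 2) (g = Add(Rational(4, 3), Mul(Rational(1, 6), -17)) = Add(Rational(4, 3), Rational(-17, 6)) = Rational(-3, 2) ≈ -1.5000)
Function('Q')(r, F) = Add(7, Mul(F, r))
Function('T')(Y) = Mul(Rational(1, 2), Pow(Add(72, Y), -1)) (Function('T')(Y) = Mul(Add(2, Rational(-3, 2)), Pow(Add(72, Y), -1)) = Mul(Rational(1, 2), Pow(Add(72, Y), -1)))
Add(1651, Function('T')(Function('Q')(-3, K))) = Add(1651, Mul(Rational(1, 2), Pow(Add(72, Add(7, Mul(9, -3))), -1))) = Add(1651, Mul(Rational(1, 2), Pow(Add(72, Add(7, -27)), -1))) = Add(1651, Mul(Rational(1, 2), Pow(Add(72, -20), -1))) = Add(1651, Mul(Rational(1, 2), Pow(52, -1))) = Add(1651, Mul(Rational(1, 2), Rational(1, 52))) = Add(1651, Rational(1, 104)) = Rational(171705, 104)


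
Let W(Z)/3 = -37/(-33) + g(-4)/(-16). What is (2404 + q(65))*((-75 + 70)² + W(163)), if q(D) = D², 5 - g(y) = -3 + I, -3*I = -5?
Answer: 31706507/176 ≈ 1.8015e+5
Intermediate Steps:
I = 5/3 (I = -⅓*(-5) = 5/3 ≈ 1.6667)
g(y) = 19/3 (g(y) = 5 - (-3 + 5/3) = 5 - 1*(-4/3) = 5 + 4/3 = 19/3)
W(Z) = 383/176 (W(Z) = 3*(-37/(-33) + (19/3)/(-16)) = 3*(-37*(-1/33) + (19/3)*(-1/16)) = 3*(37/33 - 19/48) = 3*(383/528) = 383/176)
(2404 + q(65))*((-75 + 70)² + W(163)) = (2404 + 65²)*((-75 + 70)² + 383/176) = (2404 + 4225)*((-5)² + 383/176) = 6629*(25 + 383/176) = 6629*(4783/176) = 31706507/176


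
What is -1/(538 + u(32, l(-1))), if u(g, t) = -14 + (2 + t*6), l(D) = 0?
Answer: -1/526 ≈ -0.0019011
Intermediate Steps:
u(g, t) = -12 + 6*t (u(g, t) = -14 + (2 + 6*t) = -12 + 6*t)
-1/(538 + u(32, l(-1))) = -1/(538 + (-12 + 6*0)) = -1/(538 + (-12 + 0)) = -1/(538 - 12) = -1/526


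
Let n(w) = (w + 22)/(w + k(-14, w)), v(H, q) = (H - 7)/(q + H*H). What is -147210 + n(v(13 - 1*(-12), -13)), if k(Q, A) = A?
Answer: -293671/2 ≈ -1.4684e+5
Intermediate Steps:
v(H, q) = (-7 + H)/(q + H²)
n(w) = (22 + w)/(2*w) (n(w) = (w + 22)/(w + w) = (22 + w)/((2*w)) = (22 + w)*(1/(2*w)) = (22 + w)/(2*w))
-147210 + n(v(13 - 1*(-12), -13)) = -147210 + (22 + (-7 + (13 - 1*(-12)))/(-13 + (13 - 1*(-12))²))/(2*(((-7 + (13 - 1*(-12)))/(-13 + (13 - 1*(-12))²)))) = -147210 + (22 + (-7 + (13 + 12))/(-13 + (13 + 12)²))/(2*(((-7 + (13 + 12))/(-13 + (13 + 12)²)))) = -147210 + (22 + (-7 + 25)/(-13 + 25²))/(2*(((-7 + 25)/(-13 + 25²)))) = -147210 + (22 + 18/(-13 + 625))/(2*((18/(-13 + 625)))) = -147210 + (22 + 18/612)/(2*((18/612))) = -147210 + (22 + (1/612)*18)/(2*(((1/612)*18))) = -147210 + (22 + 1/34)/(2*(1/34)) = -147210 + (½)*34*(749/34) = -147210 + 749/2 = -293671/2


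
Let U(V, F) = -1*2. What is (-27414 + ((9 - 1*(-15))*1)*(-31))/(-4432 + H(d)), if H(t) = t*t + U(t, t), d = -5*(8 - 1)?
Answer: 28158/3209 ≈ 8.7747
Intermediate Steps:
d = -35 (d = -5*7 = -35)
U(V, F) = -2
H(t) = -2 + t² (H(t) = t*t - 2 = t² - 2 = -2 + t²)
(-27414 + ((9 - 1*(-15))*1)*(-31))/(-4432 + H(d)) = (-27414 + ((9 - 1*(-15))*1)*(-31))/(-4432 + (-2 + (-35)²)) = (-27414 + ((9 + 15)*1)*(-31))/(-4432 + (-2 + 1225)) = (-27414 + (24*1)*(-31))/(-4432 + 1223) = (-27414 + 24*(-31))/(-3209) = (-27414 - 744)*(-1/3209) = -28158*(-1/3209) = 28158/3209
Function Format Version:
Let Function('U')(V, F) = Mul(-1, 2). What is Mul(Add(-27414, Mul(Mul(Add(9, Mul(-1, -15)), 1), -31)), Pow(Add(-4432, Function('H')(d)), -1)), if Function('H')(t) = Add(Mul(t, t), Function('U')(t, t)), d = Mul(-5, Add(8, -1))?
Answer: Rational(28158, 3209) ≈ 8.7747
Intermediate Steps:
d = -35 (d = Mul(-5, 7) = -35)
Function('U')(V, F) = -2
Function('H')(t) = Add(-2, Pow(t, 2)) (Function('H')(t) = Add(Mul(t, t), -2) = Add(Pow(t, 2), -2) = Add(-2, Pow(t, 2)))
Mul(Add(-27414, Mul(Mul(Add(9, Mul(-1, -15)), 1), -31)), Pow(Add(-4432, Function('H')(d)), -1)) = Mul(Add(-27414, Mul(Mul(Add(9, Mul(-1, -15)), 1), -31)), Pow(Add(-4432, Add(-2, Pow(-35, 2))), -1)) = Mul(Add(-27414, Mul(Mul(Add(9, 15), 1), -31)), Pow(Add(-4432, Add(-2, 1225)), -1)) = Mul(Add(-27414, Mul(Mul(24, 1), -31)), Pow(Add(-4432, 1223), -1)) = Mul(Add(-27414, Mul(24, -31)), Pow(-3209, -1)) = Mul(Add(-27414, -744), Rational(-1, 3209)) = Mul(-28158, Rational(-1, 3209)) = Rational(28158, 3209)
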